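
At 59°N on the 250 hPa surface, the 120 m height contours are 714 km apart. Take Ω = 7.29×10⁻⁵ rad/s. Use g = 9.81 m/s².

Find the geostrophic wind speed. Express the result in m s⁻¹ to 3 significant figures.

13.2 m s⁻¹

Coriolis parameter at 59°N:
f = 2Ω sin φ = 2 × 7.29×10⁻⁵ × sin 59° = 1.25×10⁻⁴ s⁻¹
Height gradient: |∂Z/∂n| = 120 m / 714000 m = 1.68×10⁻⁴
On a pressure surface, geostrophic balance gives V_g = (g/f)|∂Z/∂n|:
V_g = 9.81 × 1.68×10⁻⁴ / 1.25×10⁻⁴ = 13.2 m/s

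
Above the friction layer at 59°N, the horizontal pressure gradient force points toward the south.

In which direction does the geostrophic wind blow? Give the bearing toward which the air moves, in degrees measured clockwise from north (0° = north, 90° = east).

The pressure-gradient force points toward the south (bearing 180°).
Geostrophic balance: in the Northern Hemisphere the Coriolis force deflects motion to the right, so the geostrophic wind blows 90° to the right of the pressure-gradient force (low pressure on the left).
Rotating 180° by 90° clockwise gives 270° — the wind blows toward the west.

270°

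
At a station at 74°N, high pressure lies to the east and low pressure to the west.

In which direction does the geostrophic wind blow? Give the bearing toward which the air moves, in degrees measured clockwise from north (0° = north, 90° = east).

The pressure-gradient force points toward the west (bearing 270°).
Geostrophic balance: in the Northern Hemisphere the Coriolis force deflects motion to the right, so the geostrophic wind blows 90° to the right of the pressure-gradient force (low pressure on the left).
Rotating 270° by 90° clockwise gives 000° — the wind blows toward the north.

000°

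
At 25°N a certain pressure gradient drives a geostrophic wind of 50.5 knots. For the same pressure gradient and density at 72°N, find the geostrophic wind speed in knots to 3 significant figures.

22.4 knots

With the same pressure gradient and density, V_g ∝ 1/f ∝ 1/sin φ.
V₂ = V₁ · sin φ₁ / sin φ₂ = 50.5 × sin 25° / sin 72°
V₂ = 50.5 × 0.4226/0.9511 = 22.4 knots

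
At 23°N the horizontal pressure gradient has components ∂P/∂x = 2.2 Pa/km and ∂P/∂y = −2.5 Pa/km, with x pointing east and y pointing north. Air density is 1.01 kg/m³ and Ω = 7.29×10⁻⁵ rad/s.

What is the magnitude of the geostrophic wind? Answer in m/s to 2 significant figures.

58 m/s

Coriolis parameter at 23°N:
f = 2Ω sin φ = 2 × 7.29×10⁻⁵ × sin 23° = 5.70×10⁻⁵ s⁻¹
Component geostrophic relations (x east, y north):
u_g = −(1/(fρ)) ∂P/∂y,  v_g = (1/(fρ)) ∂P/∂x
u_g = −(−2.5×10⁻³)/(5.70×10⁻⁵ × 1.01) = 43.4 m/s;  v_g = (2.2×10⁻³)/(5.70×10⁻⁵ × 1.01) = 38.2 m/s
|V_g| = √(u_g² + v_g²) = 57.9 m/s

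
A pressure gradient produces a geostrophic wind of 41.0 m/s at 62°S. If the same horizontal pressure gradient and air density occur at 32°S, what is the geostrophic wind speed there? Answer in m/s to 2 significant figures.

68 m/s

With the same pressure gradient and density, V_g ∝ 1/f ∝ 1/sin φ.
V₂ = V₁ · sin φ₁ / sin φ₂ = 41.0 × sin 62° / sin 32°
V₂ = 41.0 × 0.8829/0.5299 = 68 m/s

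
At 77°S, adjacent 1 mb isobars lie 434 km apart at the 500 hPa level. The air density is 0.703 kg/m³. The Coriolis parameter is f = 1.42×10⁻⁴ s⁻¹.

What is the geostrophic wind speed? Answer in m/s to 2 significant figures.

2.3 m/s

Pressure gradient: |∂P/∂n| = 100 Pa / 434000 m = 2.30×10⁻⁴ Pa/m
Geostrophic balance (pressure-gradient force = Coriolis force):
V_g = (1/(fρ)) |∂P/∂n| = 2.30×10⁻⁴ / (1.42×10⁻⁴ × 0.703) = 2.31 m/s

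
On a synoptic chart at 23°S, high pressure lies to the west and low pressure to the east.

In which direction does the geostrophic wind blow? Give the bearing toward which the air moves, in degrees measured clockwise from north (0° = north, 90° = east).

000°

The pressure-gradient force points toward the east (bearing 090°).
Geostrophic balance: in the Southern Hemisphere the Coriolis force deflects motion to the left, so the geostrophic wind blows 90° to the left of the pressure-gradient force (low pressure on the right).
Rotating 090° by 90° counterclockwise gives 000° — the wind blows toward the north.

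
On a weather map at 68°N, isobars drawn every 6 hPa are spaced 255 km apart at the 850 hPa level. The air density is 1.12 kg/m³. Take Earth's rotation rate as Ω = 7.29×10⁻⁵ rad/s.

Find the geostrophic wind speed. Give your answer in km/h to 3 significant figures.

55.9 km/h

Coriolis parameter at 68°N:
f = 2Ω sin φ = 2 × 7.29×10⁻⁵ × sin 68° = 1.35×10⁻⁴ s⁻¹
Pressure gradient: |∂P/∂n| = 600 Pa / 255000 m = 2.35×10⁻³ Pa/m
Geostrophic balance (pressure-gradient force = Coriolis force):
V_g = (1/(fρ)) |∂P/∂n| = 2.35×10⁻³ / (1.35×10⁻⁴ × 1.12) = 15.5 m/s
Converting: 15.5 m/s × 3.6 = 55.9 km/h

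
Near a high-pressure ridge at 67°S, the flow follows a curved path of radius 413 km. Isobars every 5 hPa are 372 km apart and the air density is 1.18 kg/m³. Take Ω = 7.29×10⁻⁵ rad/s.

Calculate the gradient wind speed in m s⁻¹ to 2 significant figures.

10 m s⁻¹

Coriolis parameter at 67°S:
f = 2Ω sin φ = 2 × 7.29×10⁻⁵ × sin 67° = 1.34×10⁻⁴ s⁻¹
Pressure gradient: |∂P/∂n| = 500 Pa / 372000 m = 1.34×10⁻³ Pa/m
Geostrophic speed: V_g = |∂P/∂n|/(fρ) = 1.34×10⁻³/(1.34×10⁻⁴ × 1.18) = 8.49 m/s
Around a high, pressure-gradient force acts outward with centrifugal, so Coriolis balances both:
fV = (1/ρ)|∂P/∂n| + V²/R  →  V² − fR·V + fR·V_g = 0
With fR = 1.34×10⁻⁴ × 413×10³ m = 55.4 m/s:
V = [fR − √((fR)² − 4 fR V_g)]/2 = [55.4 − √(55.4² − 4×55.4×8.49)]/2 = 10.5 m/s
Supergeostrophic (V > V_g = 8.49 m/s), as expected around a high.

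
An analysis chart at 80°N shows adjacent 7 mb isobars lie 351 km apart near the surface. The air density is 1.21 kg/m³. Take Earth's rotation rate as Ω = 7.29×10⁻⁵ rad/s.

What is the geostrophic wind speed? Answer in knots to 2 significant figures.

Coriolis parameter at 80°N:
f = 2Ω sin φ = 2 × 7.29×10⁻⁵ × sin 80° = 1.44×10⁻⁴ s⁻¹
Pressure gradient: |∂P/∂n| = 700 Pa / 351000 m = 1.99×10⁻³ Pa/m
Geostrophic balance (pressure-gradient force = Coriolis force):
V_g = (1/(fρ)) |∂P/∂n| = 1.99×10⁻³ / (1.44×10⁻⁴ × 1.21) = 11.5 m/s
Converting: 11.5 m/s × 1.944 = 22 knots

22 knots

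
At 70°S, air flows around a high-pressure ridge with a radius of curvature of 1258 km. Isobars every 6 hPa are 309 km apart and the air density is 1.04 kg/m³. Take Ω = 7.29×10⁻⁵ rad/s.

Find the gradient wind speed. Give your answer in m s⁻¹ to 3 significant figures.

14.9 m s⁻¹

Coriolis parameter at 70°S:
f = 2Ω sin φ = 2 × 7.29×10⁻⁵ × sin 70° = 1.37×10⁻⁴ s⁻¹
Pressure gradient: |∂P/∂n| = 600 Pa / 309000 m = 1.94×10⁻³ Pa/m
Geostrophic speed: V_g = |∂P/∂n|/(fρ) = 1.94×10⁻³/(1.37×10⁻⁴ × 1.04) = 13.6 m/s
Around a high, pressure-gradient force acts outward with centrifugal, so Coriolis balances both:
fV = (1/ρ)|∂P/∂n| + V²/R  →  V² − fR·V + fR·V_g = 0
With fR = 1.37×10⁻⁴ × 1258×10³ m = 172 m/s:
V = [fR − √((fR)² − 4 fR V_g)]/2 = [172 − √(172² − 4×172×13.6)]/2 = 14.9 m/s
Supergeostrophic (V > V_g = 13.6 m/s), as expected around a high.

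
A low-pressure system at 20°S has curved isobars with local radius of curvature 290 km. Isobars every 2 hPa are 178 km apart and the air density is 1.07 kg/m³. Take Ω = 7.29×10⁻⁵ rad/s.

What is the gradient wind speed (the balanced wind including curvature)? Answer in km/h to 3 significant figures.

42.0 km/h

Coriolis parameter at 20°S:
f = 2Ω sin φ = 2 × 7.29×10⁻⁵ × sin 20° = 4.99×10⁻⁵ s⁻¹
Pressure gradient: |∂P/∂n| = 200 Pa / 178000 m = 1.12×10⁻³ Pa/m
Geostrophic speed: V_g = |∂P/∂n|/(fρ) = 1.12×10⁻³/(4.99×10⁻⁵ × 1.07) = 21.1 m/s
Around a low, centrifugal force acts outward with Coriolis, so pressure-gradient force balances both:
(1/ρ)|∂P/∂n| = fV + V²/R  →  V² + fR·V − fR·V_g = 0
With fR = 4.99×10⁻⁵ × 290×10³ m = 14.5 m/s:
V = [−fR + √((fR)² + 4 fR V_g)]/2 = [−14.5 + √(14.5² + 4×14.5×21.1)]/2 = 11.7 m/s
Subgeostrophic (V < V_g = 21.1 m/s), as expected around a low.
Converting: 11.7 m/s × 3.6 = 42.0 km/h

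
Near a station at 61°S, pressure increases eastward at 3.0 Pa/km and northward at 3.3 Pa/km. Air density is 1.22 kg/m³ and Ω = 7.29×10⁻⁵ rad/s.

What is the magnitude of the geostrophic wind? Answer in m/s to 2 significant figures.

29 m/s

Coriolis parameter at 61°S:
f = 2Ω sin φ = 2 × 7.29×10⁻⁵ × sin 61° = 1.28×10⁻⁴ s⁻¹
In the Southern Hemisphere f is negative: f = −1.28×10⁻⁴ s⁻¹.
Component geostrophic relations (x east, y north):
u_g = −(1/(fρ)) ∂P/∂y,  v_g = (1/(fρ)) ∂P/∂x
u_g = −(3.3×10⁻³)/(−1.28×10⁻⁴ × 1.22) = 21.2 m/s;  v_g = (3.0×10⁻³)/(−1.28×10⁻⁴ × 1.22) = −19.3 m/s
|V_g| = √(u_g² + v_g²) = 28.7 m/s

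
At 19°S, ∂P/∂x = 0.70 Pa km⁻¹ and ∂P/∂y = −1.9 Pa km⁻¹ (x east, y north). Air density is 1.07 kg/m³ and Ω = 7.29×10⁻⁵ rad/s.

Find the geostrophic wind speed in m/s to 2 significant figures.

40 m/s

Coriolis parameter at 19°S:
f = 2Ω sin φ = 2 × 7.29×10⁻⁵ × sin 19° = 4.75×10⁻⁵ s⁻¹
In the Southern Hemisphere f is negative: f = −4.75×10⁻⁵ s⁻¹.
Component geostrophic relations (x east, y north):
u_g = −(1/(fρ)) ∂P/∂y,  v_g = (1/(fρ)) ∂P/∂x
u_g = −(−1.9×10⁻³)/(−4.75×10⁻⁵ × 1.07) = −37.4 m/s;  v_g = (0.70×10⁻³)/(−4.75×10⁻⁵ × 1.07) = −13.8 m/s
|V_g| = √(u_g² + v_g²) = 39.9 m/s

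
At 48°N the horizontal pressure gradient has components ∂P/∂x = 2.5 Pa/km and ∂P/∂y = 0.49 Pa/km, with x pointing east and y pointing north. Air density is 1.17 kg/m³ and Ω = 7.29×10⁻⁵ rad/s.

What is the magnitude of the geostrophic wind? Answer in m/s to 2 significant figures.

Coriolis parameter at 48°N:
f = 2Ω sin φ = 2 × 7.29×10⁻⁵ × sin 48° = 1.08×10⁻⁴ s⁻¹
Component geostrophic relations (x east, y north):
u_g = −(1/(fρ)) ∂P/∂y,  v_g = (1/(fρ)) ∂P/∂x
u_g = −(0.49×10⁻³)/(1.08×10⁻⁴ × 1.17) = −3.87 m/s;  v_g = (2.5×10⁻³)/(1.08×10⁻⁴ × 1.17) = 19.7 m/s
|V_g| = √(u_g² + v_g²) = 20.1 m/s

20 m/s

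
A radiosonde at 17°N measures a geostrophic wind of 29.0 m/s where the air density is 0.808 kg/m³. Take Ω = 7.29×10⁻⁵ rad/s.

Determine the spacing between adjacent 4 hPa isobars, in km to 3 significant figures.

400 km

Coriolis parameter at 17°N:
f = 2Ω sin φ = 2 × 7.29×10⁻⁵ × sin 17° = 4.26×10⁻⁵ s⁻¹
Geostrophic balance rearranged: |∂P/∂n| = f ρ V_g
|∂P/∂n| = 4.26×10⁻⁵ × 0.808 × 29.0 = 9.99×10⁻⁴ Pa/m
Isobar spacing: Δn = ΔP/|∂P/∂n| = 400 Pa / 9.99×10⁻⁴ Pa/m = 400459 m ≈ 400 km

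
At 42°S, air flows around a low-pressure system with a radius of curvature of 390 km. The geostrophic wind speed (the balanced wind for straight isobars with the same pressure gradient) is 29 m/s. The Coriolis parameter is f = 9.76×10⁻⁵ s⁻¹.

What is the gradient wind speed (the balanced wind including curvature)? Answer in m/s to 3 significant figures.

19.3 m/s

Around a low, centrifugal force acts outward with Coriolis, so pressure-gradient force balances both:
(1/ρ)|∂P/∂n| = fV + V²/R  →  V² + fR·V − fR·V_g = 0
With fR = 9.76×10⁻⁵ × 390×10³ m = 38.1 m/s:
V = [−fR + √((fR)² + 4 fR V_g)]/2 = [−38.1 + √(38.1² + 4×38.1×29)]/2 = 19.3 m/s
Subgeostrophic (V < V_g = 29 m/s), as expected around a low.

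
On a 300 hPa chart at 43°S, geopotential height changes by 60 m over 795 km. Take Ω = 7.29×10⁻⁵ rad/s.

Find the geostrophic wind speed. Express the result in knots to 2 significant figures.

Coriolis parameter at 43°S:
f = 2Ω sin φ = 2 × 7.29×10⁻⁵ × sin 43° = 9.94×10⁻⁵ s⁻¹
Height gradient: |∂Z/∂n| = 60 m / 795000 m = 7.55×10⁻⁵
On a pressure surface, geostrophic balance gives V_g = (g/f)|∂Z/∂n|:
V_g = 9.81 × 7.55×10⁻⁵ / 9.94×10⁻⁵ = 7.45 m/s
Converting: 7.45 m/s × 1.944 = 14 knots

14 knots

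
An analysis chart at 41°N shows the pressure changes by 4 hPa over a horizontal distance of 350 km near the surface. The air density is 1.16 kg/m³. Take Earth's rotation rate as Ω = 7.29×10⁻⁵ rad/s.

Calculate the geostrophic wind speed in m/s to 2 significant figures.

Coriolis parameter at 41°N:
f = 2Ω sin φ = 2 × 7.29×10⁻⁵ × sin 41° = 9.57×10⁻⁵ s⁻¹
Pressure gradient: |∂P/∂n| = 400 Pa / 350000 m = 1.14×10⁻³ Pa/m
Geostrophic balance (pressure-gradient force = Coriolis force):
V_g = (1/(fρ)) |∂P/∂n| = 1.14×10⁻³ / (9.57×10⁻⁵ × 1.16) = 10.3 m/s

10 m/s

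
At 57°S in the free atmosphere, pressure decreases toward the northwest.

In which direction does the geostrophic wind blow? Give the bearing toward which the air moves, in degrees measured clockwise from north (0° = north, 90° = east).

225°

The pressure-gradient force points toward the northwest (bearing 315°).
Geostrophic balance: in the Southern Hemisphere the Coriolis force deflects motion to the left, so the geostrophic wind blows 90° to the left of the pressure-gradient force (low pressure on the right).
Rotating 315° by 90° counterclockwise gives 225° — the wind blows toward the southwest.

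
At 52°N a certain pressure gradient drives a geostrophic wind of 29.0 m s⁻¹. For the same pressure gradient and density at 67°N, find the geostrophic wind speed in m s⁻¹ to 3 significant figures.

24.8 m s⁻¹

With the same pressure gradient and density, V_g ∝ 1/f ∝ 1/sin φ.
V₂ = V₁ · sin φ₁ / sin φ₂ = 29.0 × sin 52° / sin 67°
V₂ = 29.0 × 0.7880/0.9205 = 24.8 m s⁻¹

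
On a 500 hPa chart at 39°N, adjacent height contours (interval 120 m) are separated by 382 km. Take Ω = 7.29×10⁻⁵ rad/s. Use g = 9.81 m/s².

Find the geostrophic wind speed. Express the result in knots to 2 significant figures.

65 knots

Coriolis parameter at 39°N:
f = 2Ω sin φ = 2 × 7.29×10⁻⁵ × sin 39° = 9.18×10⁻⁵ s⁻¹
Height gradient: |∂Z/∂n| = 120 m / 382000 m = 3.14×10⁻⁴
On a pressure surface, geostrophic balance gives V_g = (g/f)|∂Z/∂n|:
V_g = 9.81 × 3.14×10⁻⁴ / 9.18×10⁻⁵ = 33.6 m/s
Converting: 33.6 m/s × 1.944 = 65 knots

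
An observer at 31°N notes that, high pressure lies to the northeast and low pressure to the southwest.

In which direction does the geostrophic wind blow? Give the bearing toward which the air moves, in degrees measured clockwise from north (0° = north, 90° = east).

The pressure-gradient force points toward the southwest (bearing 225°).
Geostrophic balance: in the Northern Hemisphere the Coriolis force deflects motion to the right, so the geostrophic wind blows 90° to the right of the pressure-gradient force (low pressure on the left).
Rotating 225° by 90° clockwise gives 315° — the wind blows toward the northwest.

315°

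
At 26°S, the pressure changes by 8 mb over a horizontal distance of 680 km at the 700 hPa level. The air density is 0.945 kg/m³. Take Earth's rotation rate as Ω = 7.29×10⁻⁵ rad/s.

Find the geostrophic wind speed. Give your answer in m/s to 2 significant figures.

19 m/s

Coriolis parameter at 26°S:
f = 2Ω sin φ = 2 × 7.29×10⁻⁵ × sin 26° = 6.39×10⁻⁵ s⁻¹
Pressure gradient: |∂P/∂n| = 800 Pa / 680000 m = 1.18×10⁻³ Pa/m
Geostrophic balance (pressure-gradient force = Coriolis force):
V_g = (1/(fρ)) |∂P/∂n| = 1.18×10⁻³ / (6.39×10⁻⁵ × 0.945) = 19.5 m/s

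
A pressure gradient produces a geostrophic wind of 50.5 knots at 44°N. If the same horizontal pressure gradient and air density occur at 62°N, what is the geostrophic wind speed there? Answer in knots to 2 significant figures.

With the same pressure gradient and density, V_g ∝ 1/f ∝ 1/sin φ.
V₂ = V₁ · sin φ₁ / sin φ₂ = 50.5 × sin 44° / sin 62°
V₂ = 50.5 × 0.6947/0.8829 = 40 knots

40 knots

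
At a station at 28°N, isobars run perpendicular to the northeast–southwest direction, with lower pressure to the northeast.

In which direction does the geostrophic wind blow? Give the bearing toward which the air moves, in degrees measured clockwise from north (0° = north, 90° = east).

The pressure-gradient force points toward the northeast (bearing 045°).
Geostrophic balance: in the Northern Hemisphere the Coriolis force deflects motion to the right, so the geostrophic wind blows 90° to the right of the pressure-gradient force (low pressure on the left).
Rotating 045° by 90° clockwise gives 135° — the wind blows toward the southeast.

135°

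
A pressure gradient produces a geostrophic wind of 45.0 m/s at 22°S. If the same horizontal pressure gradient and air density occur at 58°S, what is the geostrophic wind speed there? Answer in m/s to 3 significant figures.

19.9 m/s

With the same pressure gradient and density, V_g ∝ 1/f ∝ 1/sin φ.
V₂ = V₁ · sin φ₁ / sin φ₂ = 45.0 × sin 22° / sin 58°
V₂ = 45.0 × 0.3746/0.8480 = 19.9 m/s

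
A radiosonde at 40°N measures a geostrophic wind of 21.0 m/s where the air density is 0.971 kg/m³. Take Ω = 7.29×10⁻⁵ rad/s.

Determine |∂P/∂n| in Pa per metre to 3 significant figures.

Coriolis parameter at 40°N:
f = 2Ω sin φ = 2 × 7.29×10⁻⁵ × sin 40° = 9.37×10⁻⁵ s⁻¹
Geostrophic balance rearranged: |∂P/∂n| = f ρ V_g
|∂P/∂n| = 9.37×10⁻⁵ × 0.971 × 21.0 = 1.91×10⁻³ Pa/m

1.91×10⁻³ Pa/m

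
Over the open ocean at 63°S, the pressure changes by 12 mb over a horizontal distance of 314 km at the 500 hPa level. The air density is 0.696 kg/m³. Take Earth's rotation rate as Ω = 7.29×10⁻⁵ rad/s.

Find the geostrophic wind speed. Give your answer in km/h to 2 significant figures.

150 km/h

Coriolis parameter at 63°S:
f = 2Ω sin φ = 2 × 7.29×10⁻⁵ × sin 63° = 1.30×10⁻⁴ s⁻¹
Pressure gradient: |∂P/∂n| = 1200 Pa / 314000 m = 3.82×10⁻³ Pa/m
Geostrophic balance (pressure-gradient force = Coriolis force):
V_g = (1/(fρ)) |∂P/∂n| = 3.82×10⁻³ / (1.30×10⁻⁴ × 0.696) = 42.3 m/s
Converting: 42.3 m/s × 3.6 = 150 km/h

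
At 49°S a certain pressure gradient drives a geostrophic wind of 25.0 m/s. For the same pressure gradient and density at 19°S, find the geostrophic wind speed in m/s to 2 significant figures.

With the same pressure gradient and density, V_g ∝ 1/f ∝ 1/sin φ.
V₂ = V₁ · sin φ₁ / sin φ₂ = 25.0 × sin 49° / sin 19°
V₂ = 25.0 × 0.7547/0.3256 = 58 m/s

58 m/s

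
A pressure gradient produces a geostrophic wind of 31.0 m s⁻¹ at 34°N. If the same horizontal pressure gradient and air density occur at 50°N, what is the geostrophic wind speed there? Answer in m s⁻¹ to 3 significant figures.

22.6 m s⁻¹

With the same pressure gradient and density, V_g ∝ 1/f ∝ 1/sin φ.
V₂ = V₁ · sin φ₁ / sin φ₂ = 31.0 × sin 34° / sin 50°
V₂ = 31.0 × 0.5592/0.7660 = 22.6 m s⁻¹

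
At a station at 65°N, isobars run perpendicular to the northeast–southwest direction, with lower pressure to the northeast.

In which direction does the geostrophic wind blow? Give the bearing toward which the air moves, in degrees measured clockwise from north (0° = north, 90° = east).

135°

The pressure-gradient force points toward the northeast (bearing 045°).
Geostrophic balance: in the Northern Hemisphere the Coriolis force deflects motion to the right, so the geostrophic wind blows 90° to the right of the pressure-gradient force (low pressure on the left).
Rotating 045° by 90° clockwise gives 135° — the wind blows toward the southeast.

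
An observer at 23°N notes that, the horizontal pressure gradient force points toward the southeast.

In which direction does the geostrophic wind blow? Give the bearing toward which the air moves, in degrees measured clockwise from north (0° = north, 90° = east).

225°

The pressure-gradient force points toward the southeast (bearing 135°).
Geostrophic balance: in the Northern Hemisphere the Coriolis force deflects motion to the right, so the geostrophic wind blows 90° to the right of the pressure-gradient force (low pressure on the left).
Rotating 135° by 90° clockwise gives 225° — the wind blows toward the southwest.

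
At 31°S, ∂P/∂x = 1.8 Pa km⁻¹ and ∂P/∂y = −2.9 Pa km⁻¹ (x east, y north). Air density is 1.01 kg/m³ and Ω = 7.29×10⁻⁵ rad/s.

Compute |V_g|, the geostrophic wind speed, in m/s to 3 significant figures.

Coriolis parameter at 31°S:
f = 2Ω sin φ = 2 × 7.29×10⁻⁵ × sin 31° = 7.51×10⁻⁵ s⁻¹
In the Southern Hemisphere f is negative: f = −7.51×10⁻⁵ s⁻¹.
Component geostrophic relations (x east, y north):
u_g = −(1/(fρ)) ∂P/∂y,  v_g = (1/(fρ)) ∂P/∂x
u_g = −(−2.9×10⁻³)/(−7.51×10⁻⁵ × 1.01) = −38.2 m/s;  v_g = (1.8×10⁻³)/(−7.51×10⁻⁵ × 1.01) = −23.7 m/s
|V_g| = √(u_g² + v_g²) = 45.0 m/s

45.0 m/s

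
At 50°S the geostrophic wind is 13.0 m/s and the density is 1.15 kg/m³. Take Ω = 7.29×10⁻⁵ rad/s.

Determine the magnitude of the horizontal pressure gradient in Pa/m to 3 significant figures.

Coriolis parameter at 50°S:
f = 2Ω sin φ = 2 × 7.29×10⁻⁵ × sin 50° = 1.12×10⁻⁴ s⁻¹
Geostrophic balance rearranged: |∂P/∂n| = f ρ V_g
|∂P/∂n| = 1.12×10⁻⁴ × 1.15 × 13.0 = 1.67×10⁻³ Pa/m

1.67×10⁻³ Pa/m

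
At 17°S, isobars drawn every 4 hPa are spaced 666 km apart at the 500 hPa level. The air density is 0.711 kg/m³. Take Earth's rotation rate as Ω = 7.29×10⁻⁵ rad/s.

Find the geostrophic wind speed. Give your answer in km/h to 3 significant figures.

71.3 km/h

Coriolis parameter at 17°S:
f = 2Ω sin φ = 2 × 7.29×10⁻⁵ × sin 17° = 4.26×10⁻⁵ s⁻¹
Pressure gradient: |∂P/∂n| = 400 Pa / 666000 m = 6.01×10⁻⁴ Pa/m
Geostrophic balance (pressure-gradient force = Coriolis force):
V_g = (1/(fρ)) |∂P/∂n| = 6.01×10⁻⁴ / (4.26×10⁻⁵ × 0.711) = 19.8 m/s
Converting: 19.8 m/s × 3.6 = 71.3 km/h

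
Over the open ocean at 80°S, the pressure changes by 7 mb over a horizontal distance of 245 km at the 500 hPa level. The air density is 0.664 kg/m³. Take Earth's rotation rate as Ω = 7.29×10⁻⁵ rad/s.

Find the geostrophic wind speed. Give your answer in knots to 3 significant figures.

58.3 knots

Coriolis parameter at 80°S:
f = 2Ω sin φ = 2 × 7.29×10⁻⁵ × sin 80° = 1.44×10⁻⁴ s⁻¹
Pressure gradient: |∂P/∂n| = 700 Pa / 245000 m = 2.86×10⁻³ Pa/m
Geostrophic balance (pressure-gradient force = Coriolis force):
V_g = (1/(fρ)) |∂P/∂n| = 2.86×10⁻³ / (1.44×10⁻⁴ × 0.664) = 30.0 m/s
Converting: 30.0 m/s × 1.944 = 58.3 knots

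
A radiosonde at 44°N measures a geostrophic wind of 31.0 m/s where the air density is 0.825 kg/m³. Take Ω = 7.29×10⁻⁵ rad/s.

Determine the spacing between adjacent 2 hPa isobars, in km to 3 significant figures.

77.2 km

Coriolis parameter at 44°N:
f = 2Ω sin φ = 2 × 7.29×10⁻⁵ × sin 44° = 1.01×10⁻⁴ s⁻¹
Geostrophic balance rearranged: |∂P/∂n| = f ρ V_g
|∂P/∂n| = 1.01×10⁻⁴ × 0.825 × 31.0 = 2.59×10⁻³ Pa/m
Isobar spacing: Δn = ΔP/|∂P/∂n| = 200 Pa / 2.59×10⁻³ Pa/m = 77212 m ≈ 77.2 km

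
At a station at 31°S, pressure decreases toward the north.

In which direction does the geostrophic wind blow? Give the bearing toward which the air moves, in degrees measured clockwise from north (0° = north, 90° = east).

The pressure-gradient force points toward the north (bearing 000°).
Geostrophic balance: in the Southern Hemisphere the Coriolis force deflects motion to the left, so the geostrophic wind blows 90° to the left of the pressure-gradient force (low pressure on the right).
Rotating 000° by 90° counterclockwise gives 270° — the wind blows toward the west.

270°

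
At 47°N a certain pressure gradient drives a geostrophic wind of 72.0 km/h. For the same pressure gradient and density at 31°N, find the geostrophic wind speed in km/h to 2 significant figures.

With the same pressure gradient and density, V_g ∝ 1/f ∝ 1/sin φ.
V₂ = V₁ · sin φ₁ / sin φ₂ = 72.0 × sin 47° / sin 31°
V₂ = 72.0 × 0.7314/0.5150 = 100 km/h

100 km/h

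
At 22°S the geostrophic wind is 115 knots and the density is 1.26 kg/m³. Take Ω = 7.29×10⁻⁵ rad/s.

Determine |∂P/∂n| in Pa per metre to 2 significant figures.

Coriolis parameter at 22°S:
f = 2Ω sin φ = 2 × 7.29×10⁻⁵ × sin 22° = 5.46×10⁻⁵ s⁻¹
Wind speed in SI: 115 knots = 59.2 m/s
Geostrophic balance rearranged: |∂P/∂n| = f ρ V_g
|∂P/∂n| = 5.46×10⁻⁵ × 1.26 × 59.2 = 4.07×10⁻³ Pa/m

4.1×10⁻³ Pa/m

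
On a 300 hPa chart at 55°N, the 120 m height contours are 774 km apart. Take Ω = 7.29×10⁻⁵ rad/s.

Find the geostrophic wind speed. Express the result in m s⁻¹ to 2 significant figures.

13 m s⁻¹

Coriolis parameter at 55°N:
f = 2Ω sin φ = 2 × 7.29×10⁻⁵ × sin 55° = 1.19×10⁻⁴ s⁻¹
Height gradient: |∂Z/∂n| = 120 m / 774000 m = 1.55×10⁻⁴
On a pressure surface, geostrophic balance gives V_g = (g/f)|∂Z/∂n|:
V_g = 9.81 × 1.55×10⁻⁴ / 1.19×10⁻⁴ = 12.7 m/s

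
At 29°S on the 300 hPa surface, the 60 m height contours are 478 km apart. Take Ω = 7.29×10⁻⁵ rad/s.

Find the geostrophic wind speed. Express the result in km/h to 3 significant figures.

62.7 km/h

Coriolis parameter at 29°S:
f = 2Ω sin φ = 2 × 7.29×10⁻⁵ × sin 29° = 7.07×10⁻⁵ s⁻¹
Height gradient: |∂Z/∂n| = 60 m / 478000 m = 1.26×10⁻⁴
On a pressure surface, geostrophic balance gives V_g = (g/f)|∂Z/∂n|:
V_g = 9.81 × 1.26×10⁻⁴ / 7.07×10⁻⁵ = 17.4 m/s
Converting: 17.4 m/s × 3.6 = 62.7 km/h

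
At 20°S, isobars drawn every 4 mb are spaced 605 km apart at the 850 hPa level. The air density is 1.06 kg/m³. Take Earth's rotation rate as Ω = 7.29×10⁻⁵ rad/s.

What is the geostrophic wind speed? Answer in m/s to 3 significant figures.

12.5 m/s

Coriolis parameter at 20°S:
f = 2Ω sin φ = 2 × 7.29×10⁻⁵ × sin 20° = 4.99×10⁻⁵ s⁻¹
Pressure gradient: |∂P/∂n| = 400 Pa / 605000 m = 6.61×10⁻⁴ Pa/m
Geostrophic balance (pressure-gradient force = Coriolis force):
V_g = (1/(fρ)) |∂P/∂n| = 6.61×10⁻⁴ / (4.99×10⁻⁵ × 1.06) = 12.5 m/s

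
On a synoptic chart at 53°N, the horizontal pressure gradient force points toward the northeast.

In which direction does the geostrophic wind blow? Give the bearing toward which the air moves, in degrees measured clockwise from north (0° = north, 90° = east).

135°

The pressure-gradient force points toward the northeast (bearing 045°).
Geostrophic balance: in the Northern Hemisphere the Coriolis force deflects motion to the right, so the geostrophic wind blows 90° to the right of the pressure-gradient force (low pressure on the left).
Rotating 045° by 90° clockwise gives 135° — the wind blows toward the southeast.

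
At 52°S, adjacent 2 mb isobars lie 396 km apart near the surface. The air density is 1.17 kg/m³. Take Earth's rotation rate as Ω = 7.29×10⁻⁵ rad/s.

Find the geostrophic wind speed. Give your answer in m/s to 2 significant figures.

Coriolis parameter at 52°S:
f = 2Ω sin φ = 2 × 7.29×10⁻⁵ × sin 52° = 1.15×10⁻⁴ s⁻¹
Pressure gradient: |∂P/∂n| = 200 Pa / 396000 m = 5.05×10⁻⁴ Pa/m
Geostrophic balance (pressure-gradient force = Coriolis force):
V_g = (1/(fρ)) |∂P/∂n| = 5.05×10⁻⁴ / (1.15×10⁻⁴ × 1.17) = 3.76 m/s

3.8 m/s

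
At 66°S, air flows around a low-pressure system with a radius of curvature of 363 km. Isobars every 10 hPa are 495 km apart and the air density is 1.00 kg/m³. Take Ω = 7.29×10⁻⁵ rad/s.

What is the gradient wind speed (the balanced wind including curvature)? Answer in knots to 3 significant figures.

23.6 knots

Coriolis parameter at 66°S:
f = 2Ω sin φ = 2 × 7.29×10⁻⁵ × sin 66° = 1.33×10⁻⁴ s⁻¹
Pressure gradient: |∂P/∂n| = 1000 Pa / 495000 m = 2.02×10⁻³ Pa/m
Geostrophic speed: V_g = |∂P/∂n|/(fρ) = 2.02×10⁻³/(1.33×10⁻⁴ × 1.00) = 15.2 m/s
Around a low, centrifugal force acts outward with Coriolis, so pressure-gradient force balances both:
(1/ρ)|∂P/∂n| = fV + V²/R  →  V² + fR·V − fR·V_g = 0
With fR = 1.33×10⁻⁴ × 363×10³ m = 48.3 m/s:
V = [−fR + √((fR)² + 4 fR V_g)]/2 = [−48.3 + √(48.3² + 4×48.3×15.2)]/2 = 12.1 m/s
Subgeostrophic (V < V_g = 15.2 m/s), as expected around a low.
Converting: 12.1 m/s × 1.944 = 23.6 knots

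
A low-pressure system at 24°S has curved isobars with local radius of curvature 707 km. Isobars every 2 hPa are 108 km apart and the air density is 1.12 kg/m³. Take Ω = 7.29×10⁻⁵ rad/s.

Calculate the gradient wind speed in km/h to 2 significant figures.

69 km/h

Coriolis parameter at 24°S:
f = 2Ω sin φ = 2 × 7.29×10⁻⁵ × sin 24° = 5.93×10⁻⁵ s⁻¹
Pressure gradient: |∂P/∂n| = 200 Pa / 108000 m = 1.85×10⁻³ Pa/m
Geostrophic speed: V_g = |∂P/∂n|/(fρ) = 1.85×10⁻³/(5.93×10⁻⁵ × 1.12) = 27.9 m/s
Around a low, centrifugal force acts outward with Coriolis, so pressure-gradient force balances both:
(1/ρ)|∂P/∂n| = fV + V²/R  →  V² + fR·V − fR·V_g = 0
With fR = 5.93×10⁻⁵ × 707×10³ m = 41.9 m/s:
V = [−fR + √((fR)² + 4 fR V_g)]/2 = [−41.9 + √(41.9² + 4×41.9×27.9)]/2 = 19.1 m/s
Subgeostrophic (V < V_g = 27.9 m/s), as expected around a low.
Converting: 19.1 m/s × 3.6 = 69 km/h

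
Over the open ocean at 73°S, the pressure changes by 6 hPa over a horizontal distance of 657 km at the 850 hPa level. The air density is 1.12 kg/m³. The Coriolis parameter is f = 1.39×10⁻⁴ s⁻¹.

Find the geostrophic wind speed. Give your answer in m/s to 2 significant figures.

5.9 m/s

Pressure gradient: |∂P/∂n| = 600 Pa / 657000 m = 9.13×10⁻⁴ Pa/m
Geostrophic balance (pressure-gradient force = Coriolis force):
V_g = (1/(fρ)) |∂P/∂n| = 9.13×10⁻⁴ / (1.39×10⁻⁴ × 1.12) = 5.87 m/s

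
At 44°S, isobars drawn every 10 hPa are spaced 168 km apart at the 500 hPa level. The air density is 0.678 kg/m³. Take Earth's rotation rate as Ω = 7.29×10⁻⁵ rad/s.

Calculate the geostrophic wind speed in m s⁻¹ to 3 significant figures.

86.7 m s⁻¹

Coriolis parameter at 44°S:
f = 2Ω sin φ = 2 × 7.29×10⁻⁵ × sin 44° = 1.01×10⁻⁴ s⁻¹
Pressure gradient: |∂P/∂n| = 1000 Pa / 168000 m = 5.95×10⁻³ Pa/m
Geostrophic balance (pressure-gradient force = Coriolis force):
V_g = (1/(fρ)) |∂P/∂n| = 5.95×10⁻³ / (1.01×10⁻⁴ × 0.678) = 86.7 m/s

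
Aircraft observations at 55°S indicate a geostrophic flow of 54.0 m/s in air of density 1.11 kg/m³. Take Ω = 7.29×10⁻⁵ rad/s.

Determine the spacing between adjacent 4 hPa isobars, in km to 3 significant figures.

55.9 km

Coriolis parameter at 55°S:
f = 2Ω sin φ = 2 × 7.29×10⁻⁵ × sin 55° = 1.19×10⁻⁴ s⁻¹
Geostrophic balance rearranged: |∂P/∂n| = f ρ V_g
|∂P/∂n| = 1.19×10⁻⁴ × 1.11 × 54.0 = 7.16×10⁻³ Pa/m
Isobar spacing: Δn = ΔP/|∂P/∂n| = 400 Pa / 7.16×10⁻³ Pa/m = 55875 m ≈ 55.9 km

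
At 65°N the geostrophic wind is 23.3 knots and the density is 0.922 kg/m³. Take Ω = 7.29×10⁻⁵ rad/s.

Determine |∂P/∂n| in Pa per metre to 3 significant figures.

1.46×10⁻³ Pa/m

Coriolis parameter at 65°N:
f = 2Ω sin φ = 2 × 7.29×10⁻⁵ × sin 65° = 1.32×10⁻⁴ s⁻¹
Wind speed in SI: 23.3 knots = 12.0 m/s
Geostrophic balance rearranged: |∂P/∂n| = f ρ V_g
|∂P/∂n| = 1.32×10⁻⁴ × 0.922 × 12.0 = 1.46×10⁻³ Pa/m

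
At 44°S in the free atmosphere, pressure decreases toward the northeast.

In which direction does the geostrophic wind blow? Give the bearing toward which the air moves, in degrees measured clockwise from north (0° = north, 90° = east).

The pressure-gradient force points toward the northeast (bearing 045°).
Geostrophic balance: in the Southern Hemisphere the Coriolis force deflects motion to the left, so the geostrophic wind blows 90° to the left of the pressure-gradient force (low pressure on the right).
Rotating 045° by 90° counterclockwise gives 315° — the wind blows toward the northwest.

315°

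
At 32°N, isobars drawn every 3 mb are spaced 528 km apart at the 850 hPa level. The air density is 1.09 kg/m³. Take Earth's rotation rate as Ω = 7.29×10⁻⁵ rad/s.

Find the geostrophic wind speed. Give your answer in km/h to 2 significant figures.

Coriolis parameter at 32°N:
f = 2Ω sin φ = 2 × 7.29×10⁻⁵ × sin 32° = 7.73×10⁻⁵ s⁻¹
Pressure gradient: |∂P/∂n| = 300 Pa / 528000 m = 5.68×10⁻⁴ Pa/m
Geostrophic balance (pressure-gradient force = Coriolis force):
V_g = (1/(fρ)) |∂P/∂n| = 5.68×10⁻⁴ / (7.73×10⁻⁵ × 1.09) = 6.75 m/s
Converting: 6.75 m/s × 3.6 = 24 km/h

24 km/h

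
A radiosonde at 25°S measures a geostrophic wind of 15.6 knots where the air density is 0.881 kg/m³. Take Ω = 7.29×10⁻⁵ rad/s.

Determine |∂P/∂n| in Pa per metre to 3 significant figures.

4.36×10⁻⁴ Pa/m

Coriolis parameter at 25°S:
f = 2Ω sin φ = 2 × 7.29×10⁻⁵ × sin 25° = 6.16×10⁻⁵ s⁻¹
Wind speed in SI: 15.6 knots = 8.03 m/s
Geostrophic balance rearranged: |∂P/∂n| = f ρ V_g
|∂P/∂n| = 6.16×10⁻⁵ × 0.881 × 8.03 = 4.36×10⁻⁴ Pa/m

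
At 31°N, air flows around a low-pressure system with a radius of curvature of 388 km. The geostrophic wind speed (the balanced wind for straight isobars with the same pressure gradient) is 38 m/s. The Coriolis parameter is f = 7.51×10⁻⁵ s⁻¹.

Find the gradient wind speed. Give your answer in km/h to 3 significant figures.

Around a low, centrifugal force acts outward with Coriolis, so pressure-gradient force balances both:
(1/ρ)|∂P/∂n| = fV + V²/R  →  V² + fR·V − fR·V_g = 0
With fR = 7.51×10⁻⁵ × 388×10³ m = 29.1 m/s:
V = [−fR + √((fR)² + 4 fR V_g)]/2 = [−29.1 + √(29.1² + 4×29.1×38)]/2 = 21.8 m/s
Subgeostrophic (V < V_g = 38 m/s), as expected around a low.
Converting: 21.8 m/s × 3.6 = 78.3 km/h

78.3 km/h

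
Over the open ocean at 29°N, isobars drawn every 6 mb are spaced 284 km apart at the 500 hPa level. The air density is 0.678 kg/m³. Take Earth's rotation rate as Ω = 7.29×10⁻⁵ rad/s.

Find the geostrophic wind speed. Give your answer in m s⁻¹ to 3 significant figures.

Coriolis parameter at 29°N:
f = 2Ω sin φ = 2 × 7.29×10⁻⁵ × sin 29° = 7.07×10⁻⁵ s⁻¹
Pressure gradient: |∂P/∂n| = 600 Pa / 284000 m = 2.11×10⁻³ Pa/m
Geostrophic balance (pressure-gradient force = Coriolis force):
V_g = (1/(fρ)) |∂P/∂n| = 2.11×10⁻³ / (7.07×10⁻⁵ × 0.678) = 44.1 m/s

44.1 m s⁻¹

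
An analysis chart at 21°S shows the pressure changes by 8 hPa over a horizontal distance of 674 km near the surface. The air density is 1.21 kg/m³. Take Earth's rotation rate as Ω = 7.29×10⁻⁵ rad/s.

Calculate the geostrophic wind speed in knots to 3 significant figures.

36.5 knots

Coriolis parameter at 21°S:
f = 2Ω sin φ = 2 × 7.29×10⁻⁵ × sin 21° = 5.23×10⁻⁵ s⁻¹
Pressure gradient: |∂P/∂n| = 800 Pa / 674000 m = 1.19×10⁻³ Pa/m
Geostrophic balance (pressure-gradient force = Coriolis force):
V_g = (1/(fρ)) |∂P/∂n| = 1.19×10⁻³ / (5.23×10⁻⁵ × 1.21) = 18.8 m/s
Converting: 18.8 m/s × 1.944 = 36.5 knots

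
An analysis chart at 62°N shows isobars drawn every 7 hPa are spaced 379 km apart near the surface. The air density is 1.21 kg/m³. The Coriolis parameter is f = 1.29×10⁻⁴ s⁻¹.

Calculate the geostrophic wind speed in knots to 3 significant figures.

23.0 knots

Pressure gradient: |∂P/∂n| = 700 Pa / 379000 m = 1.85×10⁻³ Pa/m
Geostrophic balance (pressure-gradient force = Coriolis force):
V_g = (1/(fρ)) |∂P/∂n| = 1.85×10⁻³ / (1.29×10⁻⁴ × 1.21) = 11.8 m/s
Converting: 11.8 m/s × 1.944 = 23.0 knots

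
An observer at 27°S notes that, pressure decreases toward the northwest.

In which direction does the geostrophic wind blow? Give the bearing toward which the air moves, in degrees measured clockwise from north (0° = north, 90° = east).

225°

The pressure-gradient force points toward the northwest (bearing 315°).
Geostrophic balance: in the Southern Hemisphere the Coriolis force deflects motion to the left, so the geostrophic wind blows 90° to the left of the pressure-gradient force (low pressure on the right).
Rotating 315° by 90° counterclockwise gives 225° — the wind blows toward the southwest.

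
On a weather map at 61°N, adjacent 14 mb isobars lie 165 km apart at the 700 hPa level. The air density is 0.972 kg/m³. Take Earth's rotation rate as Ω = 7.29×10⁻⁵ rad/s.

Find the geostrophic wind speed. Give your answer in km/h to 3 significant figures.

246 km/h

Coriolis parameter at 61°N:
f = 2Ω sin φ = 2 × 7.29×10⁻⁵ × sin 61° = 1.28×10⁻⁴ s⁻¹
Pressure gradient: |∂P/∂n| = 1400 Pa / 165000 m = 8.48×10⁻³ Pa/m
Geostrophic balance (pressure-gradient force = Coriolis force):
V_g = (1/(fρ)) |∂P/∂n| = 8.48×10⁻³ / (1.28×10⁻⁴ × 0.972) = 68.5 m/s
Converting: 68.5 m/s × 3.6 = 246 km/h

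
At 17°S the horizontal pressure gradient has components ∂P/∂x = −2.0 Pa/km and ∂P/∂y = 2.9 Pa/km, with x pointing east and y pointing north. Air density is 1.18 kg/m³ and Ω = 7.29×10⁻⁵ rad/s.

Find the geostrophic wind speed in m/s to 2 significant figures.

70 m/s

Coriolis parameter at 17°S:
f = 2Ω sin φ = 2 × 7.29×10⁻⁵ × sin 17° = 4.26×10⁻⁵ s⁻¹
In the Southern Hemisphere f is negative: f = −4.26×10⁻⁵ s⁻¹.
Component geostrophic relations (x east, y north):
u_g = −(1/(fρ)) ∂P/∂y,  v_g = (1/(fρ)) ∂P/∂x
u_g = −(2.9×10⁻³)/(−4.26×10⁻⁵ × 1.18) = 57.7 m/s;  v_g = (−2.0×10⁻³)/(−4.26×10⁻⁵ × 1.18) = 39.8 m/s
|V_g| = √(u_g² + v_g²) = 70.0 m/s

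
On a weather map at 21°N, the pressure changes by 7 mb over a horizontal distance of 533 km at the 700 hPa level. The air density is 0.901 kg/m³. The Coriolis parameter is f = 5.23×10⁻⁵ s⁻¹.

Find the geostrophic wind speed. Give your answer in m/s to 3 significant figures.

Pressure gradient: |∂P/∂n| = 700 Pa / 533000 m = 1.31×10⁻³ Pa/m
Geostrophic balance (pressure-gradient force = Coriolis force):
V_g = (1/(fρ)) |∂P/∂n| = 1.31×10⁻³ / (5.23×10⁻⁵ × 0.901) = 27.9 m/s

27.9 m/s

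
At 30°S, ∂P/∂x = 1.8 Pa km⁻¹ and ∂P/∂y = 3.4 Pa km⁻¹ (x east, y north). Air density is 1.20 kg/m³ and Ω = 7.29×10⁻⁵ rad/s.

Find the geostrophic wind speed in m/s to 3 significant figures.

44.0 m/s

Coriolis parameter at 30°S:
f = 2Ω sin φ = 2 × 7.29×10⁻⁵ × sin 30° = 7.29×10⁻⁵ s⁻¹
In the Southern Hemisphere f is negative: f = −7.29×10⁻⁵ s⁻¹.
Component geostrophic relations (x east, y north):
u_g = −(1/(fρ)) ∂P/∂y,  v_g = (1/(fρ)) ∂P/∂x
u_g = −(3.4×10⁻³)/(−7.29×10⁻⁵ × 1.20) = 38.9 m/s;  v_g = (1.8×10⁻³)/(−7.29×10⁻⁵ × 1.20) = −20.6 m/s
|V_g| = √(u_g² + v_g²) = 44.0 m/s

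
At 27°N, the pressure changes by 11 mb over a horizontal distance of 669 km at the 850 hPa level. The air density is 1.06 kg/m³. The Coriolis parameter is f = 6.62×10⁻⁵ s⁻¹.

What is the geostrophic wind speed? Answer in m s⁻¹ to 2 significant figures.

23 m s⁻¹

Pressure gradient: |∂P/∂n| = 1100 Pa / 669000 m = 1.64×10⁻³ Pa/m
Geostrophic balance (pressure-gradient force = Coriolis force):
V_g = (1/(fρ)) |∂P/∂n| = 1.64×10⁻³ / (6.62×10⁻⁵ × 1.06) = 23.4 m/s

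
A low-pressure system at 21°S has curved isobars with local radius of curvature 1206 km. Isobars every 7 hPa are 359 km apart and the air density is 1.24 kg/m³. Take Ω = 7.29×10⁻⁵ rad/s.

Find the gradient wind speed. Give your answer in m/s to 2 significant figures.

Coriolis parameter at 21°S:
f = 2Ω sin φ = 2 × 7.29×10⁻⁵ × sin 21° = 5.23×10⁻⁵ s⁻¹
Pressure gradient: |∂P/∂n| = 700 Pa / 359000 m = 1.95×10⁻³ Pa/m
Geostrophic speed: V_g = |∂P/∂n|/(fρ) = 1.95×10⁻³/(5.23×10⁻⁵ × 1.24) = 30.1 m/s
Around a low, centrifugal force acts outward with Coriolis, so pressure-gradient force balances both:
(1/ρ)|∂P/∂n| = fV + V²/R  →  V² + fR·V − fR·V_g = 0
With fR = 5.23×10⁻⁵ × 1206×10³ m = 63.0 m/s:
V = [−fR + √((fR)² + 4 fR V_g)]/2 = [−63.0 + √(63.0² + 4×63.0×30.1)]/2 = 22.2 m/s
Subgeostrophic (V < V_g = 30.1 m/s), as expected around a low.

22 m/s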